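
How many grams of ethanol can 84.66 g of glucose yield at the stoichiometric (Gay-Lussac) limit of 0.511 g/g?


Theoretical ethanol yield: m_EtOH = 0.511 * m_glucose
m_EtOH = 0.511 * 84.66 = 43.2613 g

43.2613 g


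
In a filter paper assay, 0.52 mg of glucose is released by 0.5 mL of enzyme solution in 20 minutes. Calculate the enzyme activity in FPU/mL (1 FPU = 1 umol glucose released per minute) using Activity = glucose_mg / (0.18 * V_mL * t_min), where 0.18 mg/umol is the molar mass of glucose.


Activity = glucose_mg / (0.18 mg/umol * V_mL * t_min)
= 0.52 / (0.18 * 0.5 * 20)
= 0.2889 FPU/mL

0.2889 FPU/mL


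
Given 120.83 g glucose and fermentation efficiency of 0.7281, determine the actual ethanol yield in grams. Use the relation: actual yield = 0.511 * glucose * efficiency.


Actual ethanol: m = 0.511 * 120.83 * 0.7281
m = 44.9559 g

44.9559 g


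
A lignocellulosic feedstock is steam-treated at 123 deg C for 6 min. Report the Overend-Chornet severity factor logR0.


logR0 = log10(t * exp((T - 100) / 14.75))
= log10(6 * exp((123 - 100) / 14.75))
= 1.4554

1.4554


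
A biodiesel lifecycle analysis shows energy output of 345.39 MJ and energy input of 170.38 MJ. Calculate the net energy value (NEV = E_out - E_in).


NEV = E_out - E_in
= 345.39 - 170.38
= 175.0100 MJ

175.0100 MJ


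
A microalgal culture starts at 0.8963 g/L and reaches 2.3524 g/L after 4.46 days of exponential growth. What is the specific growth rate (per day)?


mu = ln(X2/X1) / dt
= ln(2.3524/0.8963) / 4.46
= 0.2163 per day

0.2163 per day


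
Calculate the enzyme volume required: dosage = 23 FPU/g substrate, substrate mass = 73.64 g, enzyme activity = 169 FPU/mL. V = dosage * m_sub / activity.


V = dosage * m_sub / activity
V = 23 * 73.64 / 169
V = 10.0220 mL

10.0220 mL


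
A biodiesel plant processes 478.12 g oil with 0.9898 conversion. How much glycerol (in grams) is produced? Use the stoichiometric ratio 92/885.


glycerol = oil * conv * (92/885)
= 478.12 * 0.9898 * 92 / 885
= 49.1959 g

49.1959 g


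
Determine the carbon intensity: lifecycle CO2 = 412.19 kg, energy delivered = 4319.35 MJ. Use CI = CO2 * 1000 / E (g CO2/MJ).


CI = CO2 * 1000 / E
= 412.19 * 1000 / 4319.35
= 95.4287 g CO2/MJ

95.4287 g CO2/MJ


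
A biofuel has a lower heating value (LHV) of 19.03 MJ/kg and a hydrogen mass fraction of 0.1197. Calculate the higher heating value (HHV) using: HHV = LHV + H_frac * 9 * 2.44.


HHV = LHV + H_frac * 9 * 2.44
= 19.03 + 0.1197 * 9 * 2.44
= 21.6586 MJ/kg

21.6586 MJ/kg


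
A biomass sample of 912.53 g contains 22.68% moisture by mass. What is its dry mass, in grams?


Wd = Ww * (1 - MC/100)
= 912.53 * (1 - 22.68/100)
= 705.5682 g

705.5682 g


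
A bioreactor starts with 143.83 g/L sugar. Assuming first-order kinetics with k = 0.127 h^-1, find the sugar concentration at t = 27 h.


S = S0 * exp(-k * t)
S = 143.83 * exp(-0.127 * 27)
S = 4.6629 g/L

4.6629 g/L


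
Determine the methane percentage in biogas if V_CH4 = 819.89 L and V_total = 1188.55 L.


CH4% = V_CH4 / V_total * 100
= 819.89 / 1188.55 * 100
= 68.9824%

68.9824%


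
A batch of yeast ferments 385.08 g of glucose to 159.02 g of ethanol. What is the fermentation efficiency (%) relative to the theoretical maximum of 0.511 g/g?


Fermentation efficiency = (actual / (0.511 * glucose)) * 100
= (159.02 / (0.511 * 385.08)) * 100
= 80.8128%

80.8128%


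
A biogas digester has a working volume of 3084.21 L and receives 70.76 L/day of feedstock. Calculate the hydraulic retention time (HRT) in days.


HRT = V / Q
= 3084.21 / 70.76
= 43.5869 days

43.5869 days


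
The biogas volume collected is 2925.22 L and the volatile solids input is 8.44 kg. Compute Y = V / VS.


Y = V / VS
= 2925.22 / 8.44
= 346.5900 L/kg VS

346.5900 L/kg VS


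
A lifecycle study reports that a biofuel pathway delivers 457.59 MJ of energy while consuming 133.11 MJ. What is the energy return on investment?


EROI = E_out / E_in
= 457.59 / 133.11
= 3.4377

3.4377


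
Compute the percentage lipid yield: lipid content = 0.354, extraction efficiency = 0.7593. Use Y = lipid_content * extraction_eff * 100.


Y = lipid_content * extraction_eff * 100
= 0.354 * 0.7593 * 100
= 26.8792%

26.8792%


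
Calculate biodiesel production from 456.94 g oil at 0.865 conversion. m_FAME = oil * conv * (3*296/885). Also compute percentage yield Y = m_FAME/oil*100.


m_FAME = oil * conv * (3 * 296 / 885) = oil * conv * (888/885)
= 456.94 * 0.865 * 888 / 885
= 396.5929 g
Y = m_FAME / oil * 100 = conv * (888/885) * 100
= 0.865 * 888 / 885 * 100
= 86.79%

396.5929 g FAME; Y = 86.79%


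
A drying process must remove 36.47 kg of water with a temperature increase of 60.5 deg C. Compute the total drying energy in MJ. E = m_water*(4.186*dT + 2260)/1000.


E = m_water * (4.186 * dT + 2260) / 1000
= 36.47 * (4.186 * 60.5 + 2260) / 1000
= 91.6583 MJ

91.6583 MJ


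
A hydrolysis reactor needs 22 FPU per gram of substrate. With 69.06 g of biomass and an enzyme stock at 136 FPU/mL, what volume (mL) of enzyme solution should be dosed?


V = dosage * m_sub / activity
V = 22 * 69.06 / 136
V = 11.1715 mL

11.1715 mL


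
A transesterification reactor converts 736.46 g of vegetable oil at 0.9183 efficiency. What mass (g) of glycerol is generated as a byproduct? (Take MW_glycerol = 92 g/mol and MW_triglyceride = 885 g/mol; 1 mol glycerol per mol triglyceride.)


glycerol = oil * conv * (92/885)
= 736.46 * 0.9183 * 92 / 885
= 70.3037 g

70.3037 g


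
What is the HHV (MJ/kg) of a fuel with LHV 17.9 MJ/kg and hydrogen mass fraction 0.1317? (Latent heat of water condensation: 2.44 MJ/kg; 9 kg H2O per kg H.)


HHV = LHV + H_frac * 9 * 2.44
= 17.9 + 0.1317 * 9 * 2.44
= 20.7921 MJ/kg

20.7921 MJ/kg


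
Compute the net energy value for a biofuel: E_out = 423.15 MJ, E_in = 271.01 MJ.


NEV = E_out - E_in
= 423.15 - 271.01
= 152.1400 MJ

152.1400 MJ


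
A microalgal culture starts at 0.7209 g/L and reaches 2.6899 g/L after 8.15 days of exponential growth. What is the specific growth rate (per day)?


mu = ln(X2/X1) / dt
= ln(2.6899/0.7209) / 8.15
= 0.1616 per day

0.1616 per day


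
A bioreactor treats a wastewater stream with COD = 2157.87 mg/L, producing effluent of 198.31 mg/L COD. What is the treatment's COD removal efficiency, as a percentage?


eta = (COD_in - COD_out) / COD_in * 100
= (2157.87 - 198.31) / 2157.87 * 100
= 90.8099%

90.8099%


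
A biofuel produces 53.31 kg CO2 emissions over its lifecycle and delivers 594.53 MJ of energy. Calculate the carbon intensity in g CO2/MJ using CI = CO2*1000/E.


CI = CO2 * 1000 / E
= 53.31 * 1000 / 594.53
= 89.6675 g CO2/MJ

89.6675 g CO2/MJ


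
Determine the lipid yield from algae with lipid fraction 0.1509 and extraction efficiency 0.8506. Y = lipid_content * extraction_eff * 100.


Y = lipid_content * extraction_eff * 100
= 0.1509 * 0.8506 * 100
= 12.8356%

12.8356%


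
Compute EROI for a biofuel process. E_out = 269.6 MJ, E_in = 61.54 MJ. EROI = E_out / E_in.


EROI = E_out / E_in
= 269.6 / 61.54
= 4.3809

4.3809


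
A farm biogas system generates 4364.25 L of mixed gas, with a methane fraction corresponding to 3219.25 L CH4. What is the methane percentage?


CH4% = V_CH4 / V_total * 100
= 3219.25 / 4364.25 * 100
= 73.7641%

73.7641%


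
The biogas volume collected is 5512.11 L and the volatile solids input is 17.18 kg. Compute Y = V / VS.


Y = V / VS
= 5512.11 / 17.18
= 320.8446 L/kg VS

320.8446 L/kg VS


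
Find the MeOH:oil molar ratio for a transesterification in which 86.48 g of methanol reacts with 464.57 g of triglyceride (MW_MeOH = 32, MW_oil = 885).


Molar ratio = n_MeOH / n_oil = (MeOH/32) / (oil/885) = (MeOH * 885) / (32 * oil)
= (86.48 * 885) / (32 * 464.57)
= 5.1482

5.1482


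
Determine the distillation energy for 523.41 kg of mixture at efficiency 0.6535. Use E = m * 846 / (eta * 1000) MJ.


E = m * 846 / (eta * 1000)
= 523.41 * 846 / (0.6535 * 1000)
= 677.5897 MJ

677.5897 MJ


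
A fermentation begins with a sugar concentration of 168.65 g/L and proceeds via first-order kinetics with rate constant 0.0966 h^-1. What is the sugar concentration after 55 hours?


S = S0 * exp(-k * t)
S = 168.65 * exp(-0.0966 * 55)
S = 0.8310 g/L

0.8310 g/L


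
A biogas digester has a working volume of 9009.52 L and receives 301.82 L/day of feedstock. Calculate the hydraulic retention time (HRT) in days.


HRT = V / Q
= 9009.52 / 301.82
= 29.8506 days

29.8506 days


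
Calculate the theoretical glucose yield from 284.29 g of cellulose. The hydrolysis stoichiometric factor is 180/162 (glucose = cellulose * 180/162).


glucose = cellulose * 180/162
= 284.29 * 180/162
= 315.8778 g

315.8778 g


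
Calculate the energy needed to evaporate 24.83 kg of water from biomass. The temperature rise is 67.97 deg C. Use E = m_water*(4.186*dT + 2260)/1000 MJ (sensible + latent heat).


E = m_water * (4.186 * dT + 2260) / 1000
= 24.83 * (4.186 * 67.97 + 2260) / 1000
= 63.1805 MJ

63.1805 MJ


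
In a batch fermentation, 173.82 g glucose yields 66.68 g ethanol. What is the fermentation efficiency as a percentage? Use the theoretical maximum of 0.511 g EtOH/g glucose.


Fermentation efficiency = (actual / (0.511 * glucose)) * 100
= (66.68 / (0.511 * 173.82)) * 100
= 75.0715%

75.0715%


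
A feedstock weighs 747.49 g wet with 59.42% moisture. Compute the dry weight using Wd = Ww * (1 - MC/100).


Wd = Ww * (1 - MC/100)
= 747.49 * (1 - 59.42/100)
= 303.3314 g

303.3314 g


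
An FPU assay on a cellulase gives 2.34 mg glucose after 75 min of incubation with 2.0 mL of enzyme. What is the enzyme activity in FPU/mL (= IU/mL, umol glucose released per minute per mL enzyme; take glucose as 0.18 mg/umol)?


Activity = glucose_mg / (0.18 mg/umol * V_mL * t_min)
= 2.34 / (0.18 * 2.0 * 75)
= 0.0867 FPU/mL

0.0867 FPU/mL


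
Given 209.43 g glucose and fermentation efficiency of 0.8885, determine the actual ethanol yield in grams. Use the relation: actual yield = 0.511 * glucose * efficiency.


Actual ethanol: m = 0.511 * 209.43 * 0.8885
m = 95.0861 g

95.0861 g


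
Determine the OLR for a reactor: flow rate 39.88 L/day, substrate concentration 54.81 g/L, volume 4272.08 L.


OLR = Q * S / V
= 39.88 * 54.81 / 4272.08
= 0.5117 g/L/day

0.5117 g/L/day


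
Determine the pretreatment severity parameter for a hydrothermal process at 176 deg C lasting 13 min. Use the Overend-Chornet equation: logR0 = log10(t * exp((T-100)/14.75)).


logR0 = log10(t * exp((T - 100) / 14.75))
= log10(13 * exp((176 - 100) / 14.75))
= 3.3517

3.3517


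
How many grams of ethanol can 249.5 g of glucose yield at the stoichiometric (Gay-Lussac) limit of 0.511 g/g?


Theoretical ethanol yield: m_EtOH = 0.511 * m_glucose
m_EtOH = 0.511 * 249.5 = 127.4945 g

127.4945 g


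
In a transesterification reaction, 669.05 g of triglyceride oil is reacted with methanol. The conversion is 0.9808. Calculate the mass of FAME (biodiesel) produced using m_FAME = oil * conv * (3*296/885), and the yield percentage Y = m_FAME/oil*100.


m_FAME = oil * conv * (3 * 296 / 885) = oil * conv * (888/885)
= 669.05 * 0.9808 * 888 / 885
= 658.4287 g
Y = m_FAME / oil * 100 = conv * (888/885) * 100
= 0.9808 * 888 / 885 * 100
= 98.41%

658.4287 g FAME; Y = 98.41%


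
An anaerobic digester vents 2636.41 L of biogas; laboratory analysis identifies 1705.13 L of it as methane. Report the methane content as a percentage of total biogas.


CH4% = V_CH4 / V_total * 100
= 1705.13 / 2636.41 * 100
= 64.6762%

64.6762%


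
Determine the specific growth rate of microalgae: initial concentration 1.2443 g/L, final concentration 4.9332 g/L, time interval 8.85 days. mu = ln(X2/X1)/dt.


mu = ln(X2/X1) / dt
= ln(4.9332/1.2443) / 8.85
= 0.1556 per day

0.1556 per day


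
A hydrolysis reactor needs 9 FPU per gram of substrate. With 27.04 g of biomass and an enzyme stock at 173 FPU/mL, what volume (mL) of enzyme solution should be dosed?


V = dosage * m_sub / activity
V = 9 * 27.04 / 173
V = 1.4067 mL

1.4067 mL


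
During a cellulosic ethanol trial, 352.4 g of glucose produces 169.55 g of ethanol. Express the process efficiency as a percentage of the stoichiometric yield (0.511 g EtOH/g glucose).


Fermentation efficiency = (actual / (0.511 * glucose)) * 100
= (169.55 / (0.511 * 352.4)) * 100
= 94.1545%

94.1545%


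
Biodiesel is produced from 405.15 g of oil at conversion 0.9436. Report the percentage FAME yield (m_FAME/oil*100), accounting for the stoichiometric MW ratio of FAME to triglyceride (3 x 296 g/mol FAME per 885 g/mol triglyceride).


m_FAME = oil * conv * (3 * 296 / 885) = oil * conv * (888/885)
= 405.15 * 0.9436 * 888 / 885
= 383.5955 g
Y = m_FAME / oil * 100 = conv * (888/885) * 100
= 0.9436 * 888 / 885 * 100
= 94.68%

94.68%


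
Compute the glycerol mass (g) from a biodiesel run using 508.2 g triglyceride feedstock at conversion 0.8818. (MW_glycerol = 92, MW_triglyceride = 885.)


glycerol = oil * conv * (92/885)
= 508.2 * 0.8818 * 92 / 885
= 46.5853 g

46.5853 g


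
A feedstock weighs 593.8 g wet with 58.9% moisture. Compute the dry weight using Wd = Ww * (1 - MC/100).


Wd = Ww * (1 - MC/100)
= 593.8 * (1 - 58.9/100)
= 244.0518 g

244.0518 g


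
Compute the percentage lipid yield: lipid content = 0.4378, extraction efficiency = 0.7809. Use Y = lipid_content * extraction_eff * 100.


Y = lipid_content * extraction_eff * 100
= 0.4378 * 0.7809 * 100
= 34.1878%

34.1878%


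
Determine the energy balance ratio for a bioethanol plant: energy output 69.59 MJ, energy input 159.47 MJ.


EROI = E_out / E_in
= 69.59 / 159.47
= 0.4364

0.4364


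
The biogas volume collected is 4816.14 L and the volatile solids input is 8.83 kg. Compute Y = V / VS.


Y = V / VS
= 4816.14 / 8.83
= 545.4292 L/kg VS

545.4292 L/kg VS


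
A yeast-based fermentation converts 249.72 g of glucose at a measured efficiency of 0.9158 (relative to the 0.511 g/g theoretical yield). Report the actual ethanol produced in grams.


Actual ethanol: m = 0.511 * 249.72 * 0.9158
m = 116.8624 g

116.8624 g


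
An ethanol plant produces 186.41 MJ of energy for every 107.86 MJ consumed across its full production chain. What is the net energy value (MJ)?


NEV = E_out - E_in
= 186.41 - 107.86
= 78.5500 MJ

78.5500 MJ


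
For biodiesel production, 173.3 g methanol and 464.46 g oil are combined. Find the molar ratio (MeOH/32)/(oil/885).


Molar ratio = n_MeOH / n_oil = (MeOH/32) / (oil/885) = (MeOH * 885) / (32 * oil)
= (173.3 * 885) / (32 * 464.46)
= 10.3191

10.3191


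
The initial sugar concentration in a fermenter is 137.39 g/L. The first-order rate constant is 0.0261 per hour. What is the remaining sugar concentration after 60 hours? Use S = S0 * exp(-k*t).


S = S0 * exp(-k * t)
S = 137.39 * exp(-0.0261 * 60)
S = 28.6979 g/L

28.6979 g/L


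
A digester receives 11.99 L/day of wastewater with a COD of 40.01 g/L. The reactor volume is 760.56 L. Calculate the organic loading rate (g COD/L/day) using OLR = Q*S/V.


OLR = Q * S / V
= 11.99 * 40.01 / 760.56
= 0.6307 g/L/day

0.6307 g/L/day


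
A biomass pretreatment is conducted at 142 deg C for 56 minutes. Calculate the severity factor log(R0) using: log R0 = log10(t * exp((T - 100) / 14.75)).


logR0 = log10(t * exp((T - 100) / 14.75))
= log10(56 * exp((142 - 100) / 14.75))
= 2.9848

2.9848


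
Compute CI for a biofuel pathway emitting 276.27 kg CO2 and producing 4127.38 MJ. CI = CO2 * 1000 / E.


CI = CO2 * 1000 / E
= 276.27 * 1000 / 4127.38
= 66.9359 g CO2/MJ

66.9359 g CO2/MJ


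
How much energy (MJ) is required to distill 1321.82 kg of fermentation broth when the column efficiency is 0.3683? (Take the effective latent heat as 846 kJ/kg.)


E = m * 846 / (eta * 1000)
= 1321.82 * 846 / (0.3683 * 1000)
= 3036.2740 MJ

3036.2740 MJ


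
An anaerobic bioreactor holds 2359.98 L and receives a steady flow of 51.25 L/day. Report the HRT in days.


HRT = V / Q
= 2359.98 / 51.25
= 46.0484 days

46.0484 days


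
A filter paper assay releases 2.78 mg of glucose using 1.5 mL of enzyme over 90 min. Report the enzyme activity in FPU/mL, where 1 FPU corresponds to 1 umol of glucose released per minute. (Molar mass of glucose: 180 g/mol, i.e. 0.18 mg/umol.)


Activity = glucose_mg / (0.18 mg/umol * V_mL * t_min)
= 2.78 / (0.18 * 1.5 * 90)
= 0.1144 FPU/mL

0.1144 FPU/mL


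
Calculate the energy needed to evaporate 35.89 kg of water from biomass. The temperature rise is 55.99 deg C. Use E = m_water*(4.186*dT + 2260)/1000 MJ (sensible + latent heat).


E = m_water * (4.186 * dT + 2260) / 1000
= 35.89 * (4.186 * 55.99 + 2260) / 1000
= 89.5231 MJ

89.5231 MJ


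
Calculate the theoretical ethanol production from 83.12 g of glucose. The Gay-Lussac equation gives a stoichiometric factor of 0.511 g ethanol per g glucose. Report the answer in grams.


Theoretical ethanol yield: m_EtOH = 0.511 * m_glucose
m_EtOH = 0.511 * 83.12 = 42.4743 g

42.4743 g


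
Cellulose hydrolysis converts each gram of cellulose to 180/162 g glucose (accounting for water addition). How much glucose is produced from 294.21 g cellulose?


glucose = cellulose * 180/162
= 294.21 * 180/162
= 326.9000 g

326.9000 g


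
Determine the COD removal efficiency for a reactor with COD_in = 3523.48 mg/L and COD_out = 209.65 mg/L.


eta = (COD_in - COD_out) / COD_in * 100
= (3523.48 - 209.65) / 3523.48 * 100
= 94.0499%

94.0499%


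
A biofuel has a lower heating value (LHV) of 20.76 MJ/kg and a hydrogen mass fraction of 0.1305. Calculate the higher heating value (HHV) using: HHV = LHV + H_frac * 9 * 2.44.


HHV = LHV + H_frac * 9 * 2.44
= 20.76 + 0.1305 * 9 * 2.44
= 23.6258 MJ/kg

23.6258 MJ/kg


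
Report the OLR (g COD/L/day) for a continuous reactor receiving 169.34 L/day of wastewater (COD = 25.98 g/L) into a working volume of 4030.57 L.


OLR = Q * S / V
= 169.34 * 25.98 / 4030.57
= 1.0915 g/L/day

1.0915 g/L/day


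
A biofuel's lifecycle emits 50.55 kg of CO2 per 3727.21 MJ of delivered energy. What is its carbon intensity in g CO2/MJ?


CI = CO2 * 1000 / E
= 50.55 * 1000 / 3727.21
= 13.5624 g CO2/MJ

13.5624 g CO2/MJ


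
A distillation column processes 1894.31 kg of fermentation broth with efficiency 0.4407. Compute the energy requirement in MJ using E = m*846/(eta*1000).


E = m * 846 / (eta * 1000)
= 1894.31 * 846 / (0.4407 * 1000)
= 3636.4562 MJ

3636.4562 MJ


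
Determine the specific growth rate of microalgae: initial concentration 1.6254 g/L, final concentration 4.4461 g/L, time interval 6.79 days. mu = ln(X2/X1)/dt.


mu = ln(X2/X1) / dt
= ln(4.4461/1.6254) / 6.79
= 0.1482 per day

0.1482 per day


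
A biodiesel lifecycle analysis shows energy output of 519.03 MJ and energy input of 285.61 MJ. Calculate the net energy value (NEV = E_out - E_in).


NEV = E_out - E_in
= 519.03 - 285.61
= 233.4200 MJ

233.4200 MJ


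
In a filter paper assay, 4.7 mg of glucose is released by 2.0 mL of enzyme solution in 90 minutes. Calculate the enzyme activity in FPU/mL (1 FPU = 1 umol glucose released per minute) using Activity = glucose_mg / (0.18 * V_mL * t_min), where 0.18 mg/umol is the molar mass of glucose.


Activity = glucose_mg / (0.18 mg/umol * V_mL * t_min)
= 4.7 / (0.18 * 2.0 * 90)
= 0.1451 FPU/mL

0.1451 FPU/mL


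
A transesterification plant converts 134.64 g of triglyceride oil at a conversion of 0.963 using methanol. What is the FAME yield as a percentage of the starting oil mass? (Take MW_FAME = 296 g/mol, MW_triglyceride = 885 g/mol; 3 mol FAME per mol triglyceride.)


m_FAME = oil * conv * (3 * 296 / 885) = oil * conv * (888/885)
= 134.64 * 0.963 * 888 / 885
= 130.0978 g
Y = m_FAME / oil * 100 = conv * (888/885) * 100
= 0.963 * 888 / 885 * 100
= 96.63%

96.63%


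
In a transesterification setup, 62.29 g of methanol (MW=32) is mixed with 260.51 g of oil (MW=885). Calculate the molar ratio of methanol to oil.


Molar ratio = n_MeOH / n_oil = (MeOH/32) / (oil/885) = (MeOH * 885) / (32 * oil)
= (62.29 * 885) / (32 * 260.51)
= 6.6128

6.6128


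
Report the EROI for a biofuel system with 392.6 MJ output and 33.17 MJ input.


EROI = E_out / E_in
= 392.6 / 33.17
= 11.8360

11.8360


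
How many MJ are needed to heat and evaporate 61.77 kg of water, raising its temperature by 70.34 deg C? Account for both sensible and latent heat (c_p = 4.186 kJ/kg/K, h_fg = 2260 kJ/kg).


E = m_water * (4.186 * dT + 2260) / 1000
= 61.77 * (4.186 * 70.34 + 2260) / 1000
= 157.7880 MJ

157.7880 MJ


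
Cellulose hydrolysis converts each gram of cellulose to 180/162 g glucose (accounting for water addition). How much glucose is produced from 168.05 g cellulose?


glucose = cellulose * 180/162
= 168.05 * 180/162
= 186.7222 g

186.7222 g


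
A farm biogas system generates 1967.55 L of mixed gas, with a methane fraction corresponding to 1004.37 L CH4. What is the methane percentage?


CH4% = V_CH4 / V_total * 100
= 1004.37 / 1967.55 * 100
= 51.0467%

51.0467%


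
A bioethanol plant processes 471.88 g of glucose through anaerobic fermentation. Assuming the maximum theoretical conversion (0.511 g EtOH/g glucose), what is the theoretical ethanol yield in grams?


Theoretical ethanol yield: m_EtOH = 0.511 * m_glucose
m_EtOH = 0.511 * 471.88 = 241.1307 g

241.1307 g


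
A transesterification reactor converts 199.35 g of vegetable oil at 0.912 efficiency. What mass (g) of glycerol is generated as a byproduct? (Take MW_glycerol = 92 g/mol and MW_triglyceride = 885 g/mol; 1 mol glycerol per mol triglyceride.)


glycerol = oil * conv * (92/885)
= 199.35 * 0.912 * 92 / 885
= 18.8997 g

18.8997 g


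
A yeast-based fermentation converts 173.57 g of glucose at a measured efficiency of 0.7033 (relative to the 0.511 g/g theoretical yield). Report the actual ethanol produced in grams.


Actual ethanol: m = 0.511 * 173.57 * 0.7033
m = 62.3787 g

62.3787 g


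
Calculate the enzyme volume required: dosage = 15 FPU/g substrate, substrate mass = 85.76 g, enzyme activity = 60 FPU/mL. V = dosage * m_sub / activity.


V = dosage * m_sub / activity
V = 15 * 85.76 / 60
V = 21.4400 mL

21.4400 mL


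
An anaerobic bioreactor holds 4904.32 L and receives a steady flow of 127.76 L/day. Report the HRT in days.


HRT = V / Q
= 4904.32 / 127.76
= 38.3870 days

38.3870 days


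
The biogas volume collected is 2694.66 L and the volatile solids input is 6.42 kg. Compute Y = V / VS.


Y = V / VS
= 2694.66 / 6.42
= 419.7290 L/kg VS

419.7290 L/kg VS


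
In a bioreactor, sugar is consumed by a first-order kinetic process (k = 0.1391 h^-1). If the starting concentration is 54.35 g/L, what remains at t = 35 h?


S = S0 * exp(-k * t)
S = 54.35 * exp(-0.1391 * 35)
S = 0.4177 g/L

0.4177 g/L


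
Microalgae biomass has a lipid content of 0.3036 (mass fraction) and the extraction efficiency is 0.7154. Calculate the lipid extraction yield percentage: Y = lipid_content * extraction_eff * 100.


Y = lipid_content * extraction_eff * 100
= 0.3036 * 0.7154 * 100
= 21.7195%

21.7195%


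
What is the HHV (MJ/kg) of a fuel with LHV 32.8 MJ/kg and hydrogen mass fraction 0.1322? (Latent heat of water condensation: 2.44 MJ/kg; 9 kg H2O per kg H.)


HHV = LHV + H_frac * 9 * 2.44
= 32.8 + 0.1322 * 9 * 2.44
= 35.7031 MJ/kg

35.7031 MJ/kg


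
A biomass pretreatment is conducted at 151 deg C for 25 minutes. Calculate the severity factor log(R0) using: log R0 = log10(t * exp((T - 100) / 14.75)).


logR0 = log10(t * exp((T - 100) / 14.75))
= log10(25 * exp((151 - 100) / 14.75))
= 2.8996

2.8996


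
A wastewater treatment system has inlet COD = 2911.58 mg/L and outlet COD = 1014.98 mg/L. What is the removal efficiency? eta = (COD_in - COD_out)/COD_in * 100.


eta = (COD_in - COD_out) / COD_in * 100
= (2911.58 - 1014.98) / 2911.58 * 100
= 65.1399%

65.1399%


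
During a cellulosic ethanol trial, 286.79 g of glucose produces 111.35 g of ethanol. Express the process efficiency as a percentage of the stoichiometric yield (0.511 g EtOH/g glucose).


Fermentation efficiency = (actual / (0.511 * glucose)) * 100
= (111.35 / (0.511 * 286.79)) * 100
= 75.9811%

75.9811%


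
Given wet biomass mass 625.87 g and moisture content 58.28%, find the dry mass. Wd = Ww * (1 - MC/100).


Wd = Ww * (1 - MC/100)
= 625.87 * (1 - 58.28/100)
= 261.1130 g

261.1130 g


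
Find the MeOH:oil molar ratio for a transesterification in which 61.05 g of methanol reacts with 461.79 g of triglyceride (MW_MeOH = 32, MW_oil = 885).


Molar ratio = n_MeOH / n_oil = (MeOH/32) / (oil/885) = (MeOH * 885) / (32 * oil)
= (61.05 * 885) / (32 * 461.79)
= 3.6562

3.6562


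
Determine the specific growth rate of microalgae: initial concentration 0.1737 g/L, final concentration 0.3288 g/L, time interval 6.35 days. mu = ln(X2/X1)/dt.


mu = ln(X2/X1) / dt
= ln(0.3288/0.1737) / 6.35
= 0.1005 per day

0.1005 per day


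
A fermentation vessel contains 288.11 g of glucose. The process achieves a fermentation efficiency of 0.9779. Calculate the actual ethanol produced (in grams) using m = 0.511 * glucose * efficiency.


Actual ethanol: m = 0.511 * 288.11 * 0.9779
m = 143.9706 g

143.9706 g


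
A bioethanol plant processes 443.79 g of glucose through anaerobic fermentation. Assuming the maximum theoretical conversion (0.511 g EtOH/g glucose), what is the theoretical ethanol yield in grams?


Theoretical ethanol yield: m_EtOH = 0.511 * m_glucose
m_EtOH = 0.511 * 443.79 = 226.7767 g

226.7767 g


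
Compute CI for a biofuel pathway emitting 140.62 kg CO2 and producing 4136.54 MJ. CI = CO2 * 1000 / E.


CI = CO2 * 1000 / E
= 140.62 * 1000 / 4136.54
= 33.9946 g CO2/MJ

33.9946 g CO2/MJ


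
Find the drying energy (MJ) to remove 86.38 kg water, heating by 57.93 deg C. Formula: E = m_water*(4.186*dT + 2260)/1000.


E = m_water * (4.186 * dT + 2260) / 1000
= 86.38 * (4.186 * 57.93 + 2260) / 1000
= 216.1655 MJ

216.1655 MJ


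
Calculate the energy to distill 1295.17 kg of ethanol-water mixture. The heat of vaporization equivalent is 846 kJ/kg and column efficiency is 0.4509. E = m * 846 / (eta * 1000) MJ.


E = m * 846 / (eta * 1000)
= 1295.17 * 846 / (0.4509 * 1000)
= 2430.0595 MJ

2430.0595 MJ


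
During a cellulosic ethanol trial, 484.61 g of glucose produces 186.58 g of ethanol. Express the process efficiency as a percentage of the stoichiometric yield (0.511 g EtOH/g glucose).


Fermentation efficiency = (actual / (0.511 * glucose)) * 100
= (186.58 / (0.511 * 484.61)) * 100
= 75.3445%

75.3445%


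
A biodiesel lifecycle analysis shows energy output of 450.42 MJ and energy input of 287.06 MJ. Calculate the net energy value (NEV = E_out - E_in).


NEV = E_out - E_in
= 450.42 - 287.06
= 163.3600 MJ

163.3600 MJ


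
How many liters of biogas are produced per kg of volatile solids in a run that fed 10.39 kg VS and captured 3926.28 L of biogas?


Y = V / VS
= 3926.28 / 10.39
= 377.8903 L/kg VS

377.8903 L/kg VS


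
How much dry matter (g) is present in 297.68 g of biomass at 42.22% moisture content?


Wd = Ww * (1 - MC/100)
= 297.68 * (1 - 42.22/100)
= 171.9995 g

171.9995 g


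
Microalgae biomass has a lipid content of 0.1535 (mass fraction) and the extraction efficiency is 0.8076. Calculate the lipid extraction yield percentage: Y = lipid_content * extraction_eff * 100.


Y = lipid_content * extraction_eff * 100
= 0.1535 * 0.8076 * 100
= 12.3967%

12.3967%


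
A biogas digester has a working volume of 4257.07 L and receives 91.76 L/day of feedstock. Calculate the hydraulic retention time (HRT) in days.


HRT = V / Q
= 4257.07 / 91.76
= 46.3935 days

46.3935 days


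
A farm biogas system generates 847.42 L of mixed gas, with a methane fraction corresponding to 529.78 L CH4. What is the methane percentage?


CH4% = V_CH4 / V_total * 100
= 529.78 / 847.42 * 100
= 62.5168%

62.5168%


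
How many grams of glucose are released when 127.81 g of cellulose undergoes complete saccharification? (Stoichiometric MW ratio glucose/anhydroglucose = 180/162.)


glucose = cellulose * 180/162
= 127.81 * 180/162
= 142.0111 g

142.0111 g


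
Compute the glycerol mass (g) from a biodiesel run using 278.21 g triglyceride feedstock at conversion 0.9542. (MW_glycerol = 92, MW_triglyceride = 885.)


glycerol = oil * conv * (92/885)
= 278.21 * 0.9542 * 92 / 885
= 27.5967 g

27.5967 g


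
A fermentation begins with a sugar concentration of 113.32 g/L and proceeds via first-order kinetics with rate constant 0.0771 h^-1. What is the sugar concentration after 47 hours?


S = S0 * exp(-k * t)
S = 113.32 * exp(-0.0771 * 47)
S = 3.0238 g/L

3.0238 g/L


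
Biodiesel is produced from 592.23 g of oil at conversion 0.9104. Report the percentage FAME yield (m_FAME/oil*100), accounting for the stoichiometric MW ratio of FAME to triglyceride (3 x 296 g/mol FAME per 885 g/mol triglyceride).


m_FAME = oil * conv * (3 * 296 / 885) = oil * conv * (888/885)
= 592.23 * 0.9104 * 888 / 885
= 540.9939 g
Y = m_FAME / oil * 100 = conv * (888/885) * 100
= 0.9104 * 888 / 885 * 100
= 91.35%

91.35%


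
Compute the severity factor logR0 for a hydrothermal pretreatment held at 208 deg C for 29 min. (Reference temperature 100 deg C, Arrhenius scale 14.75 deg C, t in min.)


logR0 = log10(t * exp((T - 100) / 14.75))
= log10(29 * exp((208 - 100) / 14.75))
= 4.6423

4.6423


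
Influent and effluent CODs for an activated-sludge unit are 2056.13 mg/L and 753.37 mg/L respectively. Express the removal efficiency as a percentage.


eta = (COD_in - COD_out) / COD_in * 100
= (2056.13 - 753.37) / 2056.13 * 100
= 63.3598%

63.3598%


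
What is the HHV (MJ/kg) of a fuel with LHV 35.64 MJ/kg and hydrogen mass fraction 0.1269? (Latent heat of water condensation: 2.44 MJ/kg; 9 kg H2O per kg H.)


HHV = LHV + H_frac * 9 * 2.44
= 35.64 + 0.1269 * 9 * 2.44
= 38.4267 MJ/kg

38.4267 MJ/kg


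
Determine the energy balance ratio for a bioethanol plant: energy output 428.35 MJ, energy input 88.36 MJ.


EROI = E_out / E_in
= 428.35 / 88.36
= 4.8478

4.8478


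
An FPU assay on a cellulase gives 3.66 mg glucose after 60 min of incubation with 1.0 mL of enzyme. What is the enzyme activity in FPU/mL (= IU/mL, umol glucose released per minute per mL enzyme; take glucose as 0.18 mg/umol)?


Activity = glucose_mg / (0.18 mg/umol * V_mL * t_min)
= 3.66 / (0.18 * 1.0 * 60)
= 0.3389 FPU/mL

0.3389 FPU/mL


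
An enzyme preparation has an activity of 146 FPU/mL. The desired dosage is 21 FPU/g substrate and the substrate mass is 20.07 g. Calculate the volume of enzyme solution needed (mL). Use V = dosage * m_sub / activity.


V = dosage * m_sub / activity
V = 21 * 20.07 / 146
V = 2.8868 mL

2.8868 mL


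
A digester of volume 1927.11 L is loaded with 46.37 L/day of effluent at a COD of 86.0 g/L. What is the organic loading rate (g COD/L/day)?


OLR = Q * S / V
= 46.37 * 86.0 / 1927.11
= 2.0693 g/L/day

2.0693 g/L/day


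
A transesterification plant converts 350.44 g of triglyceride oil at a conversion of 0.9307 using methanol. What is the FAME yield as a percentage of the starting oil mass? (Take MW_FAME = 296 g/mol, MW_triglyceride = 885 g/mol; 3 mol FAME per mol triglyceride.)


m_FAME = oil * conv * (3 * 296 / 885) = oil * conv * (888/885)
= 350.44 * 0.9307 * 888 / 885
= 327.2601 g
Y = m_FAME / oil * 100 = conv * (888/885) * 100
= 0.9307 * 888 / 885 * 100
= 93.39%

93.39%


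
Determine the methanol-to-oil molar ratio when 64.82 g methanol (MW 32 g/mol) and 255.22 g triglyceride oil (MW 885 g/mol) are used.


Molar ratio = n_MeOH / n_oil = (MeOH/32) / (oil/885) = (MeOH * 885) / (32 * oil)
= (64.82 * 885) / (32 * 255.22)
= 7.0241

7.0241


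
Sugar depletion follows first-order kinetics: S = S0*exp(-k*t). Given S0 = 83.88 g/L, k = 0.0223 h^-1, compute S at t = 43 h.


S = S0 * exp(-k * t)
S = 83.88 * exp(-0.0223 * 43)
S = 32.1524 g/L

32.1524 g/L


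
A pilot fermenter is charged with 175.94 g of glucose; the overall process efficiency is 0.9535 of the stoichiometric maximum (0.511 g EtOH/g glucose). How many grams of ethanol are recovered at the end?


Actual ethanol: m = 0.511 * 175.94 * 0.9535
m = 85.7247 g

85.7247 g


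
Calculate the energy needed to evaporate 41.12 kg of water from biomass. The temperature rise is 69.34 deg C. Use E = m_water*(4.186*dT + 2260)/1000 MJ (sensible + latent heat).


E = m_water * (4.186 * dT + 2260) / 1000
= 41.12 * (4.186 * 69.34 + 2260) / 1000
= 104.8666 MJ

104.8666 MJ


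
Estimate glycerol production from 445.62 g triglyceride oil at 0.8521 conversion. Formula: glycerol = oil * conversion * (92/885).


glycerol = oil * conv * (92/885)
= 445.62 * 0.8521 * 92 / 885
= 39.4730 g

39.4730 g


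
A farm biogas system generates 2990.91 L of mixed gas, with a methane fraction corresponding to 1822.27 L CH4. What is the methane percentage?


CH4% = V_CH4 / V_total * 100
= 1822.27 / 2990.91 * 100
= 60.9269%

60.9269%


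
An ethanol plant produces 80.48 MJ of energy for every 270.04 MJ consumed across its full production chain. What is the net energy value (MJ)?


NEV = E_out - E_in
= 80.48 - 270.04
= -189.5600 MJ

-189.5600 MJ


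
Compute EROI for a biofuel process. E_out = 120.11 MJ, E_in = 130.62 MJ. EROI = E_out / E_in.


EROI = E_out / E_in
= 120.11 / 130.62
= 0.9195

0.9195


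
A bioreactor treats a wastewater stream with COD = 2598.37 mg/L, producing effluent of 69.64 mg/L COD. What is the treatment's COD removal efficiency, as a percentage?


eta = (COD_in - COD_out) / COD_in * 100
= (2598.37 - 69.64) / 2598.37 * 100
= 97.3199%

97.3199%


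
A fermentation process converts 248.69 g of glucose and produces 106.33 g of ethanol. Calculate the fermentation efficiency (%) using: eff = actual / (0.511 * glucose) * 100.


Fermentation efficiency = (actual / (0.511 * glucose)) * 100
= (106.33 / (0.511 * 248.69)) * 100
= 83.6713%

83.6713%


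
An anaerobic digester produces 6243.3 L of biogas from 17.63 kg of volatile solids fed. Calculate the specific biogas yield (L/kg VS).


Y = V / VS
= 6243.3 / 17.63
= 354.1293 L/kg VS

354.1293 L/kg VS


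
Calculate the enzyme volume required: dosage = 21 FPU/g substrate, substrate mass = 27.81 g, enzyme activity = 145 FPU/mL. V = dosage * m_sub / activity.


V = dosage * m_sub / activity
V = 21 * 27.81 / 145
V = 4.0277 mL

4.0277 mL


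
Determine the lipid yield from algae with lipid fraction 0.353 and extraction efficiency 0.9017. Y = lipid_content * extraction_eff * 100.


Y = lipid_content * extraction_eff * 100
= 0.353 * 0.9017 * 100
= 31.8300%

31.8300%


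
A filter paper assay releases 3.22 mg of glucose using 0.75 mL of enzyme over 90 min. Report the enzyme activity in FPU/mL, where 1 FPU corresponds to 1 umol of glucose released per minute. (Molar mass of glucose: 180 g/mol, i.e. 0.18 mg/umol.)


Activity = glucose_mg / (0.18 mg/umol * V_mL * t_min)
= 3.22 / (0.18 * 0.75 * 90)
= 0.2650 FPU/mL

0.2650 FPU/mL


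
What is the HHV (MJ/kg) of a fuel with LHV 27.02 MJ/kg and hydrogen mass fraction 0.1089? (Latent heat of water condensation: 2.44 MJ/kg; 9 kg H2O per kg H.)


HHV = LHV + H_frac * 9 * 2.44
= 27.02 + 0.1089 * 9 * 2.44
= 29.4114 MJ/kg

29.4114 MJ/kg


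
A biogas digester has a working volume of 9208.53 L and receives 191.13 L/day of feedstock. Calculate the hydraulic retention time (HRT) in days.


HRT = V / Q
= 9208.53 / 191.13
= 48.1794 days

48.1794 days


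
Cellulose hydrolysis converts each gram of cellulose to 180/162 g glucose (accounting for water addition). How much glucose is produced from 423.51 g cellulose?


glucose = cellulose * 180/162
= 423.51 * 180/162
= 470.5667 g

470.5667 g


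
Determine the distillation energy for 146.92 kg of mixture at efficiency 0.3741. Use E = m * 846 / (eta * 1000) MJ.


E = m * 846 / (eta * 1000)
= 146.92 * 846 / (0.3741 * 1000)
= 332.2489 MJ

332.2489 MJ


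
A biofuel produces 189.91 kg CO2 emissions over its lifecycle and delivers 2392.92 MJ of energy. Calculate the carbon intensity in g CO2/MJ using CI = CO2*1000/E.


CI = CO2 * 1000 / E
= 189.91 * 1000 / 2392.92
= 79.3633 g CO2/MJ

79.3633 g CO2/MJ


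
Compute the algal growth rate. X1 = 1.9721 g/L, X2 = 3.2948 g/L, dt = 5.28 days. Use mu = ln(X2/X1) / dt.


mu = ln(X2/X1) / dt
= ln(3.2948/1.9721) / 5.28
= 0.0972 per day

0.0972 per day


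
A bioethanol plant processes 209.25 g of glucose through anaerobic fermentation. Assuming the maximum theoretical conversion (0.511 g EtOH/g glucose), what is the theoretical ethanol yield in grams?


Theoretical ethanol yield: m_EtOH = 0.511 * m_glucose
m_EtOH = 0.511 * 209.25 = 106.9267 g

106.9267 g


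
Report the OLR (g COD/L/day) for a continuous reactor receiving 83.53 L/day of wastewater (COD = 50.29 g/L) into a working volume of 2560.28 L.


OLR = Q * S / V
= 83.53 * 50.29 / 2560.28
= 1.6407 g/L/day

1.6407 g/L/day


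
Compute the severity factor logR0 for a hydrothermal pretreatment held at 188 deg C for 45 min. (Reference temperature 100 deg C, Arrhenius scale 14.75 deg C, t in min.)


logR0 = log10(t * exp((T - 100) / 14.75))
= log10(45 * exp((188 - 100) / 14.75))
= 4.2443

4.2443


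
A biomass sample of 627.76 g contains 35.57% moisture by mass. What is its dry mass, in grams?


Wd = Ww * (1 - MC/100)
= 627.76 * (1 - 35.57/100)
= 404.4658 g

404.4658 g


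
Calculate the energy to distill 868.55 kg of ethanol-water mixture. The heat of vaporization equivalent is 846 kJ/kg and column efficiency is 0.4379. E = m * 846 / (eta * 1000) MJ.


E = m * 846 / (eta * 1000)
= 868.55 * 846 / (0.4379 * 1000)
= 1677.9934 MJ

1677.9934 MJ


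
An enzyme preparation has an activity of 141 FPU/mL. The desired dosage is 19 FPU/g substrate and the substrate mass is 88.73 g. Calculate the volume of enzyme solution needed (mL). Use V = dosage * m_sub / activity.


V = dosage * m_sub / activity
V = 19 * 88.73 / 141
V = 11.9565 mL

11.9565 mL


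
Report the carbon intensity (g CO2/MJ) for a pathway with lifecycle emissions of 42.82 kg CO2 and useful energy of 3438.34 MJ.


CI = CO2 * 1000 / E
= 42.82 * 1000 / 3438.34
= 12.4537 g CO2/MJ

12.4537 g CO2/MJ


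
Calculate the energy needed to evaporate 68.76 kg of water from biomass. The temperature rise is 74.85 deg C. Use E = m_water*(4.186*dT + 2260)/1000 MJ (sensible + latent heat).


E = m_water * (4.186 * dT + 2260) / 1000
= 68.76 * (4.186 * 74.85 + 2260) / 1000
= 176.9416 MJ

176.9416 MJ


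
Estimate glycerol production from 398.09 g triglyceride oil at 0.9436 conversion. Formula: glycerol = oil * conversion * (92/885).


glycerol = oil * conv * (92/885)
= 398.09 * 0.9436 * 92 / 885
= 39.0493 g

39.0493 g


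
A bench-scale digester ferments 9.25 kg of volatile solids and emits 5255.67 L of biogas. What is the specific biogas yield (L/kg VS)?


Y = V / VS
= 5255.67 / 9.25
= 568.1805 L/kg VS

568.1805 L/kg VS


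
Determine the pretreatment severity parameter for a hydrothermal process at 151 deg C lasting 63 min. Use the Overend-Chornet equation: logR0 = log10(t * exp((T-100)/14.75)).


logR0 = log10(t * exp((T - 100) / 14.75))
= log10(63 * exp((151 - 100) / 14.75))
= 3.3010

3.3010


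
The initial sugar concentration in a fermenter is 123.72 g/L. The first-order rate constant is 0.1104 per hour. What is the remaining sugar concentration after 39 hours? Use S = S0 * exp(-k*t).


S = S0 * exp(-k * t)
S = 123.72 * exp(-0.1104 * 39)
S = 1.6693 g/L

1.6693 g/L


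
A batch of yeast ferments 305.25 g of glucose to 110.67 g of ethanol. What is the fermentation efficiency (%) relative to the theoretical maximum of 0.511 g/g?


Fermentation efficiency = (actual / (0.511 * glucose)) * 100
= (110.67 / (0.511 * 305.25)) * 100
= 70.9502%

70.9502%
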